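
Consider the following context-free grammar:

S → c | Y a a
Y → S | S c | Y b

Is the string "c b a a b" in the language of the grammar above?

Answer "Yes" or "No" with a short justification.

No - no valid derivation exists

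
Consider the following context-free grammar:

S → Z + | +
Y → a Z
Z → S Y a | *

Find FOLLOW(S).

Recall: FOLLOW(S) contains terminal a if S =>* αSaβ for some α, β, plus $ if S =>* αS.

We compute FOLLOW(S) using the standard algorithm.
FOLLOW(S) starts with {$}.
FIRST(S) = {*, +}
FIRST(Y) = {a}
FIRST(Z) = {*, +}
FOLLOW(S) = {$, a}
FOLLOW(Y) = {a}
FOLLOW(Z) = {+, a}
Therefore, FOLLOW(S) = {$, a}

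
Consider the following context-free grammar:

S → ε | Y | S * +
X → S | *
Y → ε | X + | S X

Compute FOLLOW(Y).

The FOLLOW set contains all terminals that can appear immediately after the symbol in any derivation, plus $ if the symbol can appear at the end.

We compute FOLLOW(Y) using the standard algorithm.
FOLLOW(S) starts with {$}.
FIRST(S) = {*, +, ε}
FIRST(X) = {*, +, ε}
FIRST(Y) = {*, +, ε}
FOLLOW(S) = {$, *, +}
FOLLOW(X) = {$, *, +}
FOLLOW(Y) = {$, *, +}
Therefore, FOLLOW(Y) = {$, *, +}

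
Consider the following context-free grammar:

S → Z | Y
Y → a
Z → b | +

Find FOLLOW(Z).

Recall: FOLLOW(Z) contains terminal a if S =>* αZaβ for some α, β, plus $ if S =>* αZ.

We compute FOLLOW(Z) using the standard algorithm.
FOLLOW(S) starts with {$}.
FIRST(S) = {+, a, b}
FIRST(Y) = {a}
FIRST(Z) = {+, b}
FOLLOW(S) = {$}
FOLLOW(Y) = {$}
FOLLOW(Z) = {$}
Therefore, FOLLOW(Z) = {$}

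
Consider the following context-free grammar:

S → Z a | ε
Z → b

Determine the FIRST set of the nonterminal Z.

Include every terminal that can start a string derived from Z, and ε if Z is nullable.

We compute FIRST(Z) using the standard algorithm.
FIRST(S) = {b, ε}
FIRST(Z) = {b}
Therefore, FIRST(Z) = {b}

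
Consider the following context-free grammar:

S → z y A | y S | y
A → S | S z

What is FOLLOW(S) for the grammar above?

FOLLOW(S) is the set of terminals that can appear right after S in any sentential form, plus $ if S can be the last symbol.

We compute FOLLOW(S) using the standard algorithm.
FOLLOW(S) starts with {$}.
FIRST(A) = {y, z}
FIRST(S) = {y, z}
FOLLOW(A) = {$, z}
FOLLOW(S) = {$, z}
Therefore, FOLLOW(S) = {$, z}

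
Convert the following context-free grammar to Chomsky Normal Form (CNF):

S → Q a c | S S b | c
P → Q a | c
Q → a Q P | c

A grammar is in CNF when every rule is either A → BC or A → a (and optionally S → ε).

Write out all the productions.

TA → a; TC → c; TB → b; S → c; P → c; Q → c; S → Q X0; X0 → TA TC; S → S X1; X1 → S TB; P → Q TA; Q → TA X2; X2 → Q P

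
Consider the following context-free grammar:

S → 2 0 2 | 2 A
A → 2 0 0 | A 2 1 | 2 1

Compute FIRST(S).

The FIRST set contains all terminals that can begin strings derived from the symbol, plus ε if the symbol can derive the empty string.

We compute FIRST(S) using the standard algorithm.
FIRST(A) = {2}
FIRST(S) = {2}
Therefore, FIRST(S) = {2}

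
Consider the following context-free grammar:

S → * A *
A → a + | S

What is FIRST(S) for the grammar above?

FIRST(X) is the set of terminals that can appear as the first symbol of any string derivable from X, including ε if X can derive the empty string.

We compute FIRST(S) using the standard algorithm.
FIRST(A) = {*, a}
FIRST(S) = {*}
Therefore, FIRST(S) = {*}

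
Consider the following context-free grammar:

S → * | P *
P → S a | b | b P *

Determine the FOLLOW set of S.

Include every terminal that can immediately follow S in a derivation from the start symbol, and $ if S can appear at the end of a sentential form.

We compute FOLLOW(S) using the standard algorithm.
FOLLOW(S) starts with {$}.
FIRST(P) = {*, b}
FIRST(S) = {*, b}
FOLLOW(P) = {*}
FOLLOW(S) = {$, a}
Therefore, FOLLOW(S) = {$, a}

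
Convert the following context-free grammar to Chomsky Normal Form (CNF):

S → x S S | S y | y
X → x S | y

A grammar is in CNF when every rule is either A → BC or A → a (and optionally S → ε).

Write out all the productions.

TX → x; TY → y; S → y; X → y; S → TX X0; X0 → S S; S → S TY; X → TX S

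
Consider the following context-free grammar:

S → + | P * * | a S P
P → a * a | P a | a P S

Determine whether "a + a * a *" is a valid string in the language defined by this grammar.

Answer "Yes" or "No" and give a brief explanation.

No - no valid derivation exists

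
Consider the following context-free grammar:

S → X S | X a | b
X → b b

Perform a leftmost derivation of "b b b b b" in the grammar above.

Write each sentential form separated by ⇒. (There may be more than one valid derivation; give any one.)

S ⇒ X S ⇒ b b S ⇒ b b X S ⇒ b b b b S ⇒ b b b b b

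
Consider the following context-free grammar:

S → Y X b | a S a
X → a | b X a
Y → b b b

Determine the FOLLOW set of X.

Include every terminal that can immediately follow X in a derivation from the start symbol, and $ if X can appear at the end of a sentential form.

We compute FOLLOW(X) using the standard algorithm.
FOLLOW(S) starts with {$}.
FIRST(S) = {a, b}
FIRST(X) = {a, b}
FIRST(Y) = {b}
FOLLOW(S) = {$, a}
FOLLOW(X) = {a, b}
FOLLOW(Y) = {a, b}
Therefore, FOLLOW(X) = {a, b}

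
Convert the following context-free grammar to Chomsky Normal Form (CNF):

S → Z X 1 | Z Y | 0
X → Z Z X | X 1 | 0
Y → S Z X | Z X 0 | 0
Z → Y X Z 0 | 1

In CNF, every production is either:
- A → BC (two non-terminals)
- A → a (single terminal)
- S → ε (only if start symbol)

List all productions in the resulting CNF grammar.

T1 → 1; S → 0; X → 0; T0 → 0; Y → 0; Z → 1; S → Z X0; X0 → X T1; S → Z Y; X → Z X1; X1 → Z X; X → X T1; Y → S X2; X2 → Z X; Y → Z X3; X3 → X T0; Z → Y X4; X4 → X X5; X5 → Z T0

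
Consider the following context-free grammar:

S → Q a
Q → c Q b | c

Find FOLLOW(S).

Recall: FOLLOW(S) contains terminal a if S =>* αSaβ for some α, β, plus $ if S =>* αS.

We compute FOLLOW(S) using the standard algorithm.
FOLLOW(S) starts with {$}.
FIRST(Q) = {c}
FIRST(S) = {c}
FOLLOW(Q) = {a, b}
FOLLOW(S) = {$}
Therefore, FOLLOW(S) = {$}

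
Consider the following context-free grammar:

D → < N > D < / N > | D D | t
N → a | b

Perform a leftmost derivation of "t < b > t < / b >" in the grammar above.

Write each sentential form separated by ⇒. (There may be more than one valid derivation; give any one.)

D ⇒ D D ⇒ t D ⇒ t < N > D < / N > ⇒ t < b > D < / N > ⇒ t < b > t < / N > ⇒ t < b > t < / b >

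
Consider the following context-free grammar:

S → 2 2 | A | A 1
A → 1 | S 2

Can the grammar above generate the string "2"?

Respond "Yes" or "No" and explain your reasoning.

No - no valid derivation exists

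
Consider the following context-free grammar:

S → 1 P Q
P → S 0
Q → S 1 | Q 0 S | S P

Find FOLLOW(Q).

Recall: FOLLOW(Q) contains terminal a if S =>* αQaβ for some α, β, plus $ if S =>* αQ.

We compute FOLLOW(Q) using the standard algorithm.
FOLLOW(S) starts with {$}.
FIRST(P) = {1}
FIRST(Q) = {1}
FIRST(S) = {1}
FOLLOW(P) = {$, 0, 1}
FOLLOW(Q) = {$, 0, 1}
FOLLOW(S) = {$, 0, 1}
Therefore, FOLLOW(Q) = {$, 0, 1}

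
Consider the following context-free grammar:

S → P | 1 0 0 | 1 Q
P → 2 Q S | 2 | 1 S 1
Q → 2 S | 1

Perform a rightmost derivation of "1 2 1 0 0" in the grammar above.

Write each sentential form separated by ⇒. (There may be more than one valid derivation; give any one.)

S ⇒ 1 Q ⇒ 1 2 S ⇒ 1 2 1 0 0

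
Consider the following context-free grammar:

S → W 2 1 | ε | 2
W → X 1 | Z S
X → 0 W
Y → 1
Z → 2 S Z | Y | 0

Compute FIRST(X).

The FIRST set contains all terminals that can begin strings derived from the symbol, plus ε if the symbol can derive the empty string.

We compute FIRST(X) using the standard algorithm.
FIRST(S) = {0, 1, 2, ε}
FIRST(W) = {0, 1, 2}
FIRST(X) = {0}
FIRST(Y) = {1}
FIRST(Z) = {0, 1, 2}
Therefore, FIRST(X) = {0}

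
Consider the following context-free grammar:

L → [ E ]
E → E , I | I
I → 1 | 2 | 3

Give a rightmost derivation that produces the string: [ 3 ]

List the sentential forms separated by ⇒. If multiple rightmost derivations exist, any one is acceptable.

L ⇒ [ E ] ⇒ [ I ] ⇒ [ 3 ]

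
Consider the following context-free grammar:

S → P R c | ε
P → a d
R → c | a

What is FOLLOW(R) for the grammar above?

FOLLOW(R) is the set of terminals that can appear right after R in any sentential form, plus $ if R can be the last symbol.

We compute FOLLOW(R) using the standard algorithm.
FOLLOW(S) starts with {$}.
FIRST(P) = {a}
FIRST(R) = {a, c}
FIRST(S) = {a, ε}
FOLLOW(P) = {a, c}
FOLLOW(R) = {c}
FOLLOW(S) = {$}
Therefore, FOLLOW(R) = {c}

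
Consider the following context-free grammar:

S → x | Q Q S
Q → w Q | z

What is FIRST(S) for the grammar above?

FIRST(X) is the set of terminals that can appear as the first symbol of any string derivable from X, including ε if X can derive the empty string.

We compute FIRST(S) using the standard algorithm.
FIRST(Q) = {w, z}
FIRST(S) = {w, x, z}
Therefore, FIRST(S) = {w, x, z}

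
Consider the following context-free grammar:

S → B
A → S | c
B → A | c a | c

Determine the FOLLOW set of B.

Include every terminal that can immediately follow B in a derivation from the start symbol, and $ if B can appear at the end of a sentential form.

We compute FOLLOW(B) using the standard algorithm.
FOLLOW(S) starts with {$}.
FIRST(A) = {c}
FIRST(B) = {c}
FIRST(S) = {c}
FOLLOW(A) = {$}
FOLLOW(B) = {$}
FOLLOW(S) = {$}
Therefore, FOLLOW(B) = {$}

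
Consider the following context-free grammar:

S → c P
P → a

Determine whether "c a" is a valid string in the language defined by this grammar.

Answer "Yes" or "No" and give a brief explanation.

Yes - a valid derivation exists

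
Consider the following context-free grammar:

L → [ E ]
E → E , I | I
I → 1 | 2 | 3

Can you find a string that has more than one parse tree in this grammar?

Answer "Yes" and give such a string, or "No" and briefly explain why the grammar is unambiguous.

No - the grammar is unambiguous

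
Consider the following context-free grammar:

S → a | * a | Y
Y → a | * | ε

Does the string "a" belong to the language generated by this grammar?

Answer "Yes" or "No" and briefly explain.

Yes - a valid derivation exists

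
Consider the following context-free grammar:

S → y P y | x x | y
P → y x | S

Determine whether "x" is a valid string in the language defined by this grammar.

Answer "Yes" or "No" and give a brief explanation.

No - no valid derivation exists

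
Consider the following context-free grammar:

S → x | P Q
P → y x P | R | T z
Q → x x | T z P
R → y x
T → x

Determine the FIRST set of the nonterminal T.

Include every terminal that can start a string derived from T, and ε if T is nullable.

We compute FIRST(T) using the standard algorithm.
FIRST(P) = {x, y}
FIRST(Q) = {x}
FIRST(R) = {y}
FIRST(S) = {x, y}
FIRST(T) = {x}
Therefore, FIRST(T) = {x}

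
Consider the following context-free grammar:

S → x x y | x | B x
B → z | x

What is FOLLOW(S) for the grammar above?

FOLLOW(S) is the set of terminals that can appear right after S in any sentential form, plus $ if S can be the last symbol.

We compute FOLLOW(S) using the standard algorithm.
FOLLOW(S) starts with {$}.
FIRST(B) = {x, z}
FIRST(S) = {x, z}
FOLLOW(B) = {x}
FOLLOW(S) = {$}
Therefore, FOLLOW(S) = {$}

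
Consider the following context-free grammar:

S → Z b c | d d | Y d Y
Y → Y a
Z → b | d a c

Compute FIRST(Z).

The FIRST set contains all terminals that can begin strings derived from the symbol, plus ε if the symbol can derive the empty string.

We compute FIRST(Z) using the standard algorithm.
FIRST(S) = {b, d}
FIRST(Y) = {}
FIRST(Z) = {b, d}
Therefore, FIRST(Z) = {b, d}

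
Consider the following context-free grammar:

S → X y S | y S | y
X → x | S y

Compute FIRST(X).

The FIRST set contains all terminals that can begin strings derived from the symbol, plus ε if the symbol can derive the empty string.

We compute FIRST(X) using the standard algorithm.
FIRST(S) = {x, y}
FIRST(X) = {x, y}
Therefore, FIRST(X) = {x, y}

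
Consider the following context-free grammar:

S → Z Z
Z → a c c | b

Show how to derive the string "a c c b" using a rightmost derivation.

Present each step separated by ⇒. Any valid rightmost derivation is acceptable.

S ⇒ Z Z ⇒ Z b ⇒ a c c b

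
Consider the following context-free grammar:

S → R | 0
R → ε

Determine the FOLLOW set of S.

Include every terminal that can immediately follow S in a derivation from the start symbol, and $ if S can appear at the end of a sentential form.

We compute FOLLOW(S) using the standard algorithm.
FOLLOW(S) starts with {$}.
FIRST(R) = {ε}
FIRST(S) = {0, ε}
FOLLOW(R) = {$}
FOLLOW(S) = {$}
Therefore, FOLLOW(S) = {$}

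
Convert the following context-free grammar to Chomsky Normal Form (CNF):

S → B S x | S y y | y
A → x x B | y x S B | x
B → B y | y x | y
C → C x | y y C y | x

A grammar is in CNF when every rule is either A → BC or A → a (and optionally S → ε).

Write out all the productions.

TX → x; TY → y; S → y; A → x; B → y; C → x; S → B X0; X0 → S TX; S → S X1; X1 → TY TY; A → TX X2; X2 → TX B; A → TY X3; X3 → TX X4; X4 → S B; B → B TY; B → TY TX; C → C TX; C → TY X5; X5 → TY X6; X6 → C TY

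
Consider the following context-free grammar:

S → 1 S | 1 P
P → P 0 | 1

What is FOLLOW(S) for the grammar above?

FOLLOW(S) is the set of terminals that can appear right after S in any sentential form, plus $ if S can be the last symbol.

We compute FOLLOW(S) using the standard algorithm.
FOLLOW(S) starts with {$}.
FIRST(P) = {1}
FIRST(S) = {1}
FOLLOW(P) = {$, 0}
FOLLOW(S) = {$}
Therefore, FOLLOW(S) = {$}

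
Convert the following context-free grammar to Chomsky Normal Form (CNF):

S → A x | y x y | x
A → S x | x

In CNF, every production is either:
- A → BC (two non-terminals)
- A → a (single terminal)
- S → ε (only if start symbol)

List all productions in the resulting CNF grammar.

TX → x; TY → y; S → x; A → x; S → A TX; S → TY X0; X0 → TX TY; A → S TX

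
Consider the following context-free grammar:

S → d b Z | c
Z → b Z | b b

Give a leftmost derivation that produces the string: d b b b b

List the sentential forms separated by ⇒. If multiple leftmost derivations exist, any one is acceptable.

S ⇒ d b Z ⇒ d b b Z ⇒ d b b b b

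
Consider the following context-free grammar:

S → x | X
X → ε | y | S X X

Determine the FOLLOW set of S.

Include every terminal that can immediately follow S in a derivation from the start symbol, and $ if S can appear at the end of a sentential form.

We compute FOLLOW(S) using the standard algorithm.
FOLLOW(S) starts with {$}.
FIRST(S) = {x, y, ε}
FIRST(X) = {x, y, ε}
FOLLOW(S) = {$, x, y}
FOLLOW(X) = {$, x, y}
Therefore, FOLLOW(S) = {$, x, y}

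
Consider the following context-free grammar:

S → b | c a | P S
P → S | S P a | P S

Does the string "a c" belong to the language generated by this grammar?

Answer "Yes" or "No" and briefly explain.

No - no valid derivation exists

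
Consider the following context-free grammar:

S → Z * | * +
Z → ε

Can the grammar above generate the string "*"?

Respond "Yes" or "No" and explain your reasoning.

Yes - a valid derivation exists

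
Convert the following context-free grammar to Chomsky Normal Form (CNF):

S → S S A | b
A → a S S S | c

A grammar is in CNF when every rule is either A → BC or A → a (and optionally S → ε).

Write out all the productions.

S → b; TA → a; A → c; S → S X0; X0 → S A; A → TA X1; X1 → S X2; X2 → S S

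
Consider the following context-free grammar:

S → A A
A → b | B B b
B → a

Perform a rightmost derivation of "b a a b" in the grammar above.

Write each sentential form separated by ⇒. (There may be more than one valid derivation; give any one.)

S ⇒ A A ⇒ A B B b ⇒ A B a b ⇒ A a a b ⇒ b a a b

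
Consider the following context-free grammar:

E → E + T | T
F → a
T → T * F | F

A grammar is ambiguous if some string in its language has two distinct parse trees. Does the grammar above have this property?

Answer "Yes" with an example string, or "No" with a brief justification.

No - the grammar is unambiguous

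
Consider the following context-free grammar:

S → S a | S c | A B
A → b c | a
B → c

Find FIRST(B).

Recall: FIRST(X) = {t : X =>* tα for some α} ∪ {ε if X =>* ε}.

We compute FIRST(B) using the standard algorithm.
FIRST(A) = {a, b}
FIRST(B) = {c}
FIRST(S) = {a, b}
Therefore, FIRST(B) = {c}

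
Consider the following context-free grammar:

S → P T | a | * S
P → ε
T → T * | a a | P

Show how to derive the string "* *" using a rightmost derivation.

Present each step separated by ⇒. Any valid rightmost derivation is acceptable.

S ⇒ P T ⇒ P T * ⇒ P T * * ⇒ P P * * ⇒ P * * ⇒ * *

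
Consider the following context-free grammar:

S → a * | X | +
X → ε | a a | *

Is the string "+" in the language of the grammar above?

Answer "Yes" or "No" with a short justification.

Yes - a valid derivation exists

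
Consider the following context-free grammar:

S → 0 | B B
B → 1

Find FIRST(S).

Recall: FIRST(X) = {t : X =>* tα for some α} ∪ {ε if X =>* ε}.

We compute FIRST(S) using the standard algorithm.
FIRST(B) = {1}
FIRST(S) = {0, 1}
Therefore, FIRST(S) = {0, 1}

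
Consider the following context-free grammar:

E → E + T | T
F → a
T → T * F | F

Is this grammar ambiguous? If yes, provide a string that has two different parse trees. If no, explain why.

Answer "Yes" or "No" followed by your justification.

No - the grammar is unambiguous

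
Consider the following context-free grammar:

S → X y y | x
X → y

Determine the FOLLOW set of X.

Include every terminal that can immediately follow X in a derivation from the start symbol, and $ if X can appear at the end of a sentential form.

We compute FOLLOW(X) using the standard algorithm.
FOLLOW(S) starts with {$}.
FIRST(S) = {x, y}
FIRST(X) = {y}
FOLLOW(S) = {$}
FOLLOW(X) = {y}
Therefore, FOLLOW(X) = {y}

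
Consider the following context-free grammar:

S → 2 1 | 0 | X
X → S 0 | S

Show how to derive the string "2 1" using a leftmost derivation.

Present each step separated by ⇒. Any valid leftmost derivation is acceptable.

S ⇒ X ⇒ S ⇒ 2 1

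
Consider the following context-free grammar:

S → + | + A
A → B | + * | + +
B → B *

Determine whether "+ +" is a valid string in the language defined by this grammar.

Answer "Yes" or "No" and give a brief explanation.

No - no valid derivation exists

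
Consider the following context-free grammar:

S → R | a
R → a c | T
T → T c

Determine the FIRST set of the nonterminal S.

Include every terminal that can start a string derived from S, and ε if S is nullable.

We compute FIRST(S) using the standard algorithm.
FIRST(R) = {a}
FIRST(S) = {a}
FIRST(T) = {}
Therefore, FIRST(S) = {a}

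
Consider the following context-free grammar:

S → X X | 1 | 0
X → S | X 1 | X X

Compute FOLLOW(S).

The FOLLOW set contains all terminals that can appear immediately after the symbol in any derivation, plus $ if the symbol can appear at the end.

We compute FOLLOW(S) using the standard algorithm.
FOLLOW(S) starts with {$}.
FIRST(S) = {0, 1}
FIRST(X) = {0, 1}
FOLLOW(S) = {$, 0, 1}
FOLLOW(X) = {$, 0, 1}
Therefore, FOLLOW(S) = {$, 0, 1}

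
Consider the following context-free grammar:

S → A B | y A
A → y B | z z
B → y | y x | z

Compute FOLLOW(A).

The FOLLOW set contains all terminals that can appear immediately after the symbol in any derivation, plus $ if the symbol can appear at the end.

We compute FOLLOW(A) using the standard algorithm.
FOLLOW(S) starts with {$}.
FIRST(A) = {y, z}
FIRST(B) = {y, z}
FIRST(S) = {y, z}
FOLLOW(A) = {$, y, z}
FOLLOW(B) = {$, y, z}
FOLLOW(S) = {$}
Therefore, FOLLOW(A) = {$, y, z}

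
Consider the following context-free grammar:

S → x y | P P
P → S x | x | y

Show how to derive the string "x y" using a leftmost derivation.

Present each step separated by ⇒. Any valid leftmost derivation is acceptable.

S ⇒ P P ⇒ x P ⇒ x y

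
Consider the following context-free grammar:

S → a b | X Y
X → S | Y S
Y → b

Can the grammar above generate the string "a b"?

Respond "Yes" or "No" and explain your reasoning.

Yes - a valid derivation exists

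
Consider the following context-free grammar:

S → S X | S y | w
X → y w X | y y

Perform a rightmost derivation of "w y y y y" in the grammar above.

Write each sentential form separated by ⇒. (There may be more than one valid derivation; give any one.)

S ⇒ S X ⇒ S y y ⇒ S X y y ⇒ S y y y y ⇒ w y y y y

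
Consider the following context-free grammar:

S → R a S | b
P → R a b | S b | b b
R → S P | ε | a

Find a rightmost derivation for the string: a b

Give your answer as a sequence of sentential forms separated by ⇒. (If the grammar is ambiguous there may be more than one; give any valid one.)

S ⇒ R a S ⇒ R a b ⇒ a b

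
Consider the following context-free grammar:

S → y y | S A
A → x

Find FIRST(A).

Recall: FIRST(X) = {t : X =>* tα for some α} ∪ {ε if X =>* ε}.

We compute FIRST(A) using the standard algorithm.
FIRST(A) = {x}
FIRST(S) = {y}
Therefore, FIRST(A) = {x}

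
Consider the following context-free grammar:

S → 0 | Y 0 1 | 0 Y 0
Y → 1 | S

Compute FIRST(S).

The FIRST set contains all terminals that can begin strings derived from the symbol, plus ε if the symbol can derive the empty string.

We compute FIRST(S) using the standard algorithm.
FIRST(S) = {0, 1}
FIRST(Y) = {0, 1}
Therefore, FIRST(S) = {0, 1}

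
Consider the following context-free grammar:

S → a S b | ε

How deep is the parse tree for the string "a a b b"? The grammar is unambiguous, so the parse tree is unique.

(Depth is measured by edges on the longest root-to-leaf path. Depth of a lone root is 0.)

3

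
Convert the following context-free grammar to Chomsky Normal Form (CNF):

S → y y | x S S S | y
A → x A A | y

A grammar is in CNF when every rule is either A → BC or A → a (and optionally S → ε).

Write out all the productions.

TY → y; TX → x; S → y; A → y; S → TY TY; S → TX X0; X0 → S X1; X1 → S S; A → TX X2; X2 → A A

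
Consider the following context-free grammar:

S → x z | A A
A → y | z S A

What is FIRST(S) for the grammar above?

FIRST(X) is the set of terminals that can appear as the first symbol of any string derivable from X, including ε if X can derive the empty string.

We compute FIRST(S) using the standard algorithm.
FIRST(A) = {y, z}
FIRST(S) = {x, y, z}
Therefore, FIRST(S) = {x, y, z}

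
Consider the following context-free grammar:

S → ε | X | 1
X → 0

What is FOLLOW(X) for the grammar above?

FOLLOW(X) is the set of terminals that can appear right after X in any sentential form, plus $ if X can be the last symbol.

We compute FOLLOW(X) using the standard algorithm.
FOLLOW(S) starts with {$}.
FIRST(S) = {0, 1, ε}
FIRST(X) = {0}
FOLLOW(S) = {$}
FOLLOW(X) = {$}
Therefore, FOLLOW(X) = {$}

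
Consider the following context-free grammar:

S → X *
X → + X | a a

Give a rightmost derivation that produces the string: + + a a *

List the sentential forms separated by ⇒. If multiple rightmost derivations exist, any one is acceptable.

S ⇒ X * ⇒ + X * ⇒ + + X * ⇒ + + a a *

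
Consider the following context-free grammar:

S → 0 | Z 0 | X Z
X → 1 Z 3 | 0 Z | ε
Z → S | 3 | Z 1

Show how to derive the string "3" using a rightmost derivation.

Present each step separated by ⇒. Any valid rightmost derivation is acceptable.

S ⇒ X Z ⇒ X 3 ⇒ 3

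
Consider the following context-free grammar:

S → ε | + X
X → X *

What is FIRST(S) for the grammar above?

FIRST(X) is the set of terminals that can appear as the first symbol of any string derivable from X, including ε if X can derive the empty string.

We compute FIRST(S) using the standard algorithm.
FIRST(S) = {+, ε}
FIRST(X) = {}
Therefore, FIRST(S) = {+, ε}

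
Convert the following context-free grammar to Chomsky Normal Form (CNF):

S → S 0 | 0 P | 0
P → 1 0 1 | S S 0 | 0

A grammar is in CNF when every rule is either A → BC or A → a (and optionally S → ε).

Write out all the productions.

T0 → 0; S → 0; T1 → 1; P → 0; S → S T0; S → T0 P; P → T1 X0; X0 → T0 T1; P → S X1; X1 → S T0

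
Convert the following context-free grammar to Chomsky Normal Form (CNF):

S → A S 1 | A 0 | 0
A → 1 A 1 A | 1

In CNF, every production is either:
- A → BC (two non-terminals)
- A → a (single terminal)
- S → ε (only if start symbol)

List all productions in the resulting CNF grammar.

T1 → 1; T0 → 0; S → 0; A → 1; S → A X0; X0 → S T1; S → A T0; A → T1 X1; X1 → A X2; X2 → T1 A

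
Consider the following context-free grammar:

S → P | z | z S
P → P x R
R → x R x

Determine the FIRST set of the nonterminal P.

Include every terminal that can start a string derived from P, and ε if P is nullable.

We compute FIRST(P) using the standard algorithm.
FIRST(P) = {}
FIRST(R) = {x}
FIRST(S) = {z}
Therefore, FIRST(P) = {}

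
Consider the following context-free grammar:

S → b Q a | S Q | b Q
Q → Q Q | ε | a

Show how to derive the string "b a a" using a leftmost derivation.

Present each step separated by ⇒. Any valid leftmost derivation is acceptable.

S ⇒ b Q ⇒ b Q Q ⇒ b a Q ⇒ b a a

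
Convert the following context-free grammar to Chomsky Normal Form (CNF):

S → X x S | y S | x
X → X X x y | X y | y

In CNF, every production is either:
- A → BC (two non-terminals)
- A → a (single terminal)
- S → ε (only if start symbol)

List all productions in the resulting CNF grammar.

TX → x; TY → y; S → x; X → y; S → X X0; X0 → TX S; S → TY S; X → X X1; X1 → X X2; X2 → TX TY; X → X TY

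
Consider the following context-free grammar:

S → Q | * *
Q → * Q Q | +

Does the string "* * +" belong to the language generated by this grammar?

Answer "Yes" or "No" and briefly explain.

No - no valid derivation exists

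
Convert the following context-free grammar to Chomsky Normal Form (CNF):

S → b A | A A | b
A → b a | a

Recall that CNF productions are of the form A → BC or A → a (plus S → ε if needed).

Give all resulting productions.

TB → b; S → b; TA → a; A → a; S → TB A; S → A A; A → TB TA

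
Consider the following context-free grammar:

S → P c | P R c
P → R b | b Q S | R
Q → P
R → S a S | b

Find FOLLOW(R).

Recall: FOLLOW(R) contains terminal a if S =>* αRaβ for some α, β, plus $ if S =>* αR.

We compute FOLLOW(R) using the standard algorithm.
FOLLOW(S) starts with {$}.
FIRST(P) = {b}
FIRST(Q) = {b}
FIRST(R) = {b}
FIRST(S) = {b}
FOLLOW(P) = {b, c}
FOLLOW(Q) = {b}
FOLLOW(R) = {b, c}
FOLLOW(S) = {$, a, b, c}
Therefore, FOLLOW(R) = {b, c}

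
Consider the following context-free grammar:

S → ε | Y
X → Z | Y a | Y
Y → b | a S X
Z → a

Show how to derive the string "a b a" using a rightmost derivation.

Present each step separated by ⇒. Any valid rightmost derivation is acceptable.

S ⇒ Y ⇒ a S X ⇒ a S Y a ⇒ a S b a ⇒ a b a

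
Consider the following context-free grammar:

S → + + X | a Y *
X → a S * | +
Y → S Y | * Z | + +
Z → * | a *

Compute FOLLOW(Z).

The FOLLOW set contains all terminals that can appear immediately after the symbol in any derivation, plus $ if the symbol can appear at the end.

We compute FOLLOW(Z) using the standard algorithm.
FOLLOW(S) starts with {$}.
FIRST(S) = {+, a}
FIRST(X) = {+, a}
FIRST(Y) = {*, +, a}
FIRST(Z) = {*, a}
FOLLOW(S) = {$, *, +, a}
FOLLOW(X) = {$, *, +, a}
FOLLOW(Y) = {*}
FOLLOW(Z) = {*}
Therefore, FOLLOW(Z) = {*}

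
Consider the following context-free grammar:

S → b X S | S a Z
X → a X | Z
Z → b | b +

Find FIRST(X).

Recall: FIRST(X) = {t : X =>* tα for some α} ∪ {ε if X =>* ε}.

We compute FIRST(X) using the standard algorithm.
FIRST(S) = {b}
FIRST(X) = {a, b}
FIRST(Z) = {b}
Therefore, FIRST(X) = {a, b}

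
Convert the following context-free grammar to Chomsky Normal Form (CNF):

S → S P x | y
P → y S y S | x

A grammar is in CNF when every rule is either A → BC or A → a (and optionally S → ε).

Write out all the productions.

TX → x; S → y; TY → y; P → x; S → S X0; X0 → P TX; P → TY X1; X1 → S X2; X2 → TY S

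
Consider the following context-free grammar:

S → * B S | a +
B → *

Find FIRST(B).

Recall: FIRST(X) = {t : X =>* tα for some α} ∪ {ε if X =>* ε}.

We compute FIRST(B) using the standard algorithm.
FIRST(B) = {*}
FIRST(S) = {*, a}
Therefore, FIRST(B) = {*}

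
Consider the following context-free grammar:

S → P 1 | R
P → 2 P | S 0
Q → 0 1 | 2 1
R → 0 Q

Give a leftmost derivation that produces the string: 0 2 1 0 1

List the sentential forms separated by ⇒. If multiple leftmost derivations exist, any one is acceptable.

S ⇒ P 1 ⇒ S 0 1 ⇒ R 0 1 ⇒ 0 Q 0 1 ⇒ 0 2 1 0 1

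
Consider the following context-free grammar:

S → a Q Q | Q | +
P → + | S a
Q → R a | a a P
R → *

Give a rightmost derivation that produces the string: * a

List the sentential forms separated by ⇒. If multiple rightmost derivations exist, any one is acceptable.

S ⇒ Q ⇒ R a ⇒ * a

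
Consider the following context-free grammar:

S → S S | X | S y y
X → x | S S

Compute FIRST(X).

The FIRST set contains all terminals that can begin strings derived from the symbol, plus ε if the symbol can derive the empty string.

We compute FIRST(X) using the standard algorithm.
FIRST(S) = {x}
FIRST(X) = {x}
Therefore, FIRST(X) = {x}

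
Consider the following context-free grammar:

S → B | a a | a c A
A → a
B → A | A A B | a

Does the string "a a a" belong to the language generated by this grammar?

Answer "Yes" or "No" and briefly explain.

Yes - a valid derivation exists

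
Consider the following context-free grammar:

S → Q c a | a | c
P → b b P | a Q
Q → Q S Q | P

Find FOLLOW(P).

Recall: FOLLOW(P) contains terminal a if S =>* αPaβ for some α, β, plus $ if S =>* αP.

We compute FOLLOW(P) using the standard algorithm.
FOLLOW(S) starts with {$}.
FIRST(P) = {a, b}
FIRST(Q) = {a, b}
FIRST(S) = {a, b, c}
FOLLOW(P) = {a, b, c}
FOLLOW(Q) = {a, b, c}
FOLLOW(S) = {$, a, b}
Therefore, FOLLOW(P) = {a, b, c}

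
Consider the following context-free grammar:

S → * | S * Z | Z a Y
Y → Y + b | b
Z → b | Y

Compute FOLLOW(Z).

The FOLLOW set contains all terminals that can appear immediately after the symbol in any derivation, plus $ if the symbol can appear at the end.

We compute FOLLOW(Z) using the standard algorithm.
FOLLOW(S) starts with {$}.
FIRST(S) = {*, b}
FIRST(Y) = {b}
FIRST(Z) = {b}
FOLLOW(S) = {$, *}
FOLLOW(Y) = {$, *, +, a}
FOLLOW(Z) = {$, *, a}
Therefore, FOLLOW(Z) = {$, *, a}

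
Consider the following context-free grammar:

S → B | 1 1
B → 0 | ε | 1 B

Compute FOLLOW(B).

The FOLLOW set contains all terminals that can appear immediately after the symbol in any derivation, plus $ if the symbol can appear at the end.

We compute FOLLOW(B) using the standard algorithm.
FOLLOW(S) starts with {$}.
FIRST(B) = {0, 1, ε}
FIRST(S) = {0, 1, ε}
FOLLOW(B) = {$}
FOLLOW(S) = {$}
Therefore, FOLLOW(B) = {$}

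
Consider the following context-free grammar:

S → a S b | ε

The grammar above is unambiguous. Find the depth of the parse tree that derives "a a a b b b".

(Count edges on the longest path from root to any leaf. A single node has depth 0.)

4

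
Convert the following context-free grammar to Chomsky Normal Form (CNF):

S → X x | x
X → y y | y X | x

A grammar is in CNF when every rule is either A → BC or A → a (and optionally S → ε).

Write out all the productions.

TX → x; S → x; TY → y; X → x; S → X TX; X → TY TY; X → TY X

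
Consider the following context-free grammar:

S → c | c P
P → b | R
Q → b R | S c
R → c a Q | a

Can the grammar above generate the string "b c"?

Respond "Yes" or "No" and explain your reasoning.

No - no valid derivation exists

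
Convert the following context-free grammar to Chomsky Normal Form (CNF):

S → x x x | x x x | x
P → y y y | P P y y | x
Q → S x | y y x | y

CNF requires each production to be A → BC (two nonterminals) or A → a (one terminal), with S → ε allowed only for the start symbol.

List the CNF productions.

TX → x; S → x; TY → y; P → x; Q → y; S → TX X0; X0 → TX TX; S → TX X1; X1 → TX TX; P → TY X2; X2 → TY TY; P → P X3; X3 → P X4; X4 → TY TY; Q → S TX; Q → TY X5; X5 → TY TX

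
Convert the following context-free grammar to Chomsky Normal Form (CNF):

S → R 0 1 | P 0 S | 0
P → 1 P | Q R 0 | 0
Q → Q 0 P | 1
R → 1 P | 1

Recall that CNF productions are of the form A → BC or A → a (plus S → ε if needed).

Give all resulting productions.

T0 → 0; T1 → 1; S → 0; P → 0; Q → 1; R → 1; S → R X0; X0 → T0 T1; S → P X1; X1 → T0 S; P → T1 P; P → Q X2; X2 → R T0; Q → Q X3; X3 → T0 P; R → T1 P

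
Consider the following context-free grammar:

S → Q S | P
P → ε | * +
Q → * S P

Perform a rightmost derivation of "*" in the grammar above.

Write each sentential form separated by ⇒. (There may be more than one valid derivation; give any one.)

S ⇒ Q S ⇒ Q P ⇒ Q ⇒ * S P ⇒ * S ⇒ * P ⇒ *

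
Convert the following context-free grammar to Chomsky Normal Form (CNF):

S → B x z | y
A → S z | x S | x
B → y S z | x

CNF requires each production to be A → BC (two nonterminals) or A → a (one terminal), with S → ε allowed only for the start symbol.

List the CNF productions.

TX → x; TZ → z; S → y; A → x; TY → y; B → x; S → B X0; X0 → TX TZ; A → S TZ; A → TX S; B → TY X1; X1 → S TZ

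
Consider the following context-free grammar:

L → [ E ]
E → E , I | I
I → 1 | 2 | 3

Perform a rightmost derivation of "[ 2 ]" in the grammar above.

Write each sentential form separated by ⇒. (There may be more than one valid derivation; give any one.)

L ⇒ [ E ] ⇒ [ I ] ⇒ [ 2 ]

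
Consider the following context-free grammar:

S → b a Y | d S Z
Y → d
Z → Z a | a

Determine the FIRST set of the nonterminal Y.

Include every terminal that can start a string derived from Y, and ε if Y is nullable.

We compute FIRST(Y) using the standard algorithm.
FIRST(S) = {b, d}
FIRST(Y) = {d}
FIRST(Z) = {a}
Therefore, FIRST(Y) = {d}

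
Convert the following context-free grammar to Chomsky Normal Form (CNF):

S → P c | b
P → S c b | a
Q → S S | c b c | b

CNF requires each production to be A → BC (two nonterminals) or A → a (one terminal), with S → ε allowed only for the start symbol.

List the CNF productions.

TC → c; S → b; TB → b; P → a; Q → b; S → P TC; P → S X0; X0 → TC TB; Q → S S; Q → TC X1; X1 → TB TC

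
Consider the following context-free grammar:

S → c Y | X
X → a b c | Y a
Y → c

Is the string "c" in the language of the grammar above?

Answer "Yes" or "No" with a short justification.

No - no valid derivation exists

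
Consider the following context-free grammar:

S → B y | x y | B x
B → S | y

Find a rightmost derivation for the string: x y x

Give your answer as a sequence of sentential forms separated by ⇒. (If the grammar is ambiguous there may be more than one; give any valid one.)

S ⇒ B x ⇒ S x ⇒ x y x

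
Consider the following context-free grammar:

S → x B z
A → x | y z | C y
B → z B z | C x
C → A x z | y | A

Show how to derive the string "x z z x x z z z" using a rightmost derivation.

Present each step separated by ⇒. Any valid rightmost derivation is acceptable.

S ⇒ x B z ⇒ x z B z z ⇒ x z z B z z z ⇒ x z z C x z z z ⇒ x z z A x z z z ⇒ x z z x x z z z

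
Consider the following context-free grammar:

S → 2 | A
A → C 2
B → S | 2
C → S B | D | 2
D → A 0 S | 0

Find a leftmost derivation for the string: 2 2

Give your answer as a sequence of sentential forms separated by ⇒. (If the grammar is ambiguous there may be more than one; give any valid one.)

S ⇒ A ⇒ C 2 ⇒ 2 2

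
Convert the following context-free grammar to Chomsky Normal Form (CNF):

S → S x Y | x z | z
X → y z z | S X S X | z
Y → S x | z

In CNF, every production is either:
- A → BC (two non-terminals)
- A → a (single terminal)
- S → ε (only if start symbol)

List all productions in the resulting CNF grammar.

TX → x; TZ → z; S → z; TY → y; X → z; Y → z; S → S X0; X0 → TX Y; S → TX TZ; X → TY X1; X1 → TZ TZ; X → S X2; X2 → X X3; X3 → S X; Y → S TX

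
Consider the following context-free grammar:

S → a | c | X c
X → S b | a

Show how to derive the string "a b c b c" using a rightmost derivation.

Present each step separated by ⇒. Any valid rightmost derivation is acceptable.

S ⇒ X c ⇒ S b c ⇒ X c b c ⇒ S b c b c ⇒ a b c b c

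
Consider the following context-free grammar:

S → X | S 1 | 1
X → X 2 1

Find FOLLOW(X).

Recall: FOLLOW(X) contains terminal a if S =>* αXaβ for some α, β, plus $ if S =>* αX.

We compute FOLLOW(X) using the standard algorithm.
FOLLOW(S) starts with {$}.
FIRST(S) = {1}
FIRST(X) = {}
FOLLOW(S) = {$, 1}
FOLLOW(X) = {$, 1, 2}
Therefore, FOLLOW(X) = {$, 1, 2}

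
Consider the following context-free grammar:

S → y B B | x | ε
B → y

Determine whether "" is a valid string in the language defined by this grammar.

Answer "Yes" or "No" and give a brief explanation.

Yes - a valid derivation exists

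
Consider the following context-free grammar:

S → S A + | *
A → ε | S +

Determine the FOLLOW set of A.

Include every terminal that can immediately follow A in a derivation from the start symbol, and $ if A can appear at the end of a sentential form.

We compute FOLLOW(A) using the standard algorithm.
FOLLOW(S) starts with {$}.
FIRST(A) = {*, ε}
FIRST(S) = {*}
FOLLOW(A) = {+}
FOLLOW(S) = {$, *, +}
Therefore, FOLLOW(A) = {+}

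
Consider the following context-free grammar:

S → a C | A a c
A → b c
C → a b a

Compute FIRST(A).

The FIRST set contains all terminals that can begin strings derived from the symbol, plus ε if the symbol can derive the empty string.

We compute FIRST(A) using the standard algorithm.
FIRST(A) = {b}
FIRST(C) = {a}
FIRST(S) = {a, b}
Therefore, FIRST(A) = {b}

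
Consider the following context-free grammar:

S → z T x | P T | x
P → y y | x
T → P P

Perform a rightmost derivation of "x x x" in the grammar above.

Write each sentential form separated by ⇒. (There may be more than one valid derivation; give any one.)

S ⇒ P T ⇒ P P P ⇒ P P x ⇒ P x x ⇒ x x x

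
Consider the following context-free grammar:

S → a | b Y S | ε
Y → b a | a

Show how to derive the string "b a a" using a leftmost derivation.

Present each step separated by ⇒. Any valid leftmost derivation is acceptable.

S ⇒ b Y S ⇒ b a S ⇒ b a a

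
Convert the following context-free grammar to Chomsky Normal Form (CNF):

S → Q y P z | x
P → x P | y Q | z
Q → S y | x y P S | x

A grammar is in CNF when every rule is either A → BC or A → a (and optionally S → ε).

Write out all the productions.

TY → y; TZ → z; S → x; TX → x; P → z; Q → x; S → Q X0; X0 → TY X1; X1 → P TZ; P → TX P; P → TY Q; Q → S TY; Q → TX X2; X2 → TY X3; X3 → P S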